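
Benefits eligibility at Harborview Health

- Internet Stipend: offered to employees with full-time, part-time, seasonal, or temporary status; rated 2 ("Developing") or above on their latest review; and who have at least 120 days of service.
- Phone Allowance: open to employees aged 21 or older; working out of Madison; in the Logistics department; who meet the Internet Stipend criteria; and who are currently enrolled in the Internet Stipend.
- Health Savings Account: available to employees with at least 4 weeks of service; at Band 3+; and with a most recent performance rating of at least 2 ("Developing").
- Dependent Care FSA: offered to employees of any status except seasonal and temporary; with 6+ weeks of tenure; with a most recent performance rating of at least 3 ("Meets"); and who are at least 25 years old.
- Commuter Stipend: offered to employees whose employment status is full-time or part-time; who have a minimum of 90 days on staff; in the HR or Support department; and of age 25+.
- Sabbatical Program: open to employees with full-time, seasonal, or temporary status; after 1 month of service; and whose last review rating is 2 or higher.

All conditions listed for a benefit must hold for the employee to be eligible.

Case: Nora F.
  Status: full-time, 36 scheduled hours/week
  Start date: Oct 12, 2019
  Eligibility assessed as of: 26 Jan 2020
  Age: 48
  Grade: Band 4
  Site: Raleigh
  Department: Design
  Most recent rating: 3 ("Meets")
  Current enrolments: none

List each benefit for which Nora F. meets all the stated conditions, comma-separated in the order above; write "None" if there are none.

Health Savings Account, Dependent Care FSA, Sabbatical Program

Service from Oct 12, 2019 to 26 Jan 2020: 106 days.
Internet Stipend — status full-time ✓; rating 3 ≥ 2 ✓; service 106 days < 120 days ✗ → not eligible.
Phone Allowance — age 48 ≥ 21 ✓; site Raleigh ✗ (not Madison) → not eligible.
Health Savings Account — service 106 days ≥ 4 weeks (≈28 days) ✓; grade Band 4 ≥ Band 3 ✓; rating 3 ≥ 2 ✓ → eligible.
Dependent Care FSA — status full-time ✓ (not excluded); service 106 days ≥ 6 weeks (≈42 days) ✓; rating 3 ≥ 3 ✓; age 48 ≥ 25 ✓ → eligible.
Commuter Stipend — status full-time ✓; service 106 days ≥ 90 days ✓; dept Design ✗ → not eligible.
Sabbatical Program — status full-time ✓; service 106 days ≥ 1 month (≈30 days) ✓; rating 3 ≥ 2 ✓ → eligible.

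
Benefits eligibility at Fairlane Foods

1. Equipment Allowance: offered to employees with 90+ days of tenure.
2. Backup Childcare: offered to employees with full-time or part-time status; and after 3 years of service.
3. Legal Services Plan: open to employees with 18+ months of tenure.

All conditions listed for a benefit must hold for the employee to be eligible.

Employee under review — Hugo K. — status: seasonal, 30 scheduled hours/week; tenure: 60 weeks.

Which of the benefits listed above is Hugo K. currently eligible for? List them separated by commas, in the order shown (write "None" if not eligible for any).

Equipment Allowance — service 60 weeks ≥ 90 days ✓ → eligible.
Backup Childcare — status seasonal ✗ (requires full-time or part-time) → not eligible.
Legal Services Plan — service 60 weeks < 18 months (≈540 days) ✗ → not eligible.

Equipment Allowance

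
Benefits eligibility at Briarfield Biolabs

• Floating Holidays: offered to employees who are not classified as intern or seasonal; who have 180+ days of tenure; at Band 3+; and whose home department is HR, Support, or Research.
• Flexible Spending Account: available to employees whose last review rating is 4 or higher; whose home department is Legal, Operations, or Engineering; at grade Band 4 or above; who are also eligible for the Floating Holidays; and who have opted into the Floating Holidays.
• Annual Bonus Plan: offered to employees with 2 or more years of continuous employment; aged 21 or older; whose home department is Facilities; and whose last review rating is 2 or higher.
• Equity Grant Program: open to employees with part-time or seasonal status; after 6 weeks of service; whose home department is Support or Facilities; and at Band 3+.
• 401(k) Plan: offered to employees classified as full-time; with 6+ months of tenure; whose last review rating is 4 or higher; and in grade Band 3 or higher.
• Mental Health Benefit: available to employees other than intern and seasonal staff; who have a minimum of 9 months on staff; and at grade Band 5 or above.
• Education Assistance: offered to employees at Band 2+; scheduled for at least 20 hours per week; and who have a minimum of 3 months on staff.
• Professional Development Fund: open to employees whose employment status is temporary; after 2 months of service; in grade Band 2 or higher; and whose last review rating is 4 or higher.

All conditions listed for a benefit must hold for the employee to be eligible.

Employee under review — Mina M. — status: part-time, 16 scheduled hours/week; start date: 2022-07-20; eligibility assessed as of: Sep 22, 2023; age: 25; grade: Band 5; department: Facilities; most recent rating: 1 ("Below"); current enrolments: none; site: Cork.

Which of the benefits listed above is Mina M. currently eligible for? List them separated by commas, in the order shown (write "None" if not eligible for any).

Equity Grant Program, Mental Health Benefit

Service from 2022-07-20 to Sep 22, 2023: 429 days.
Floating Holidays — status part-time ✓ (not excluded); service 429 days ≥ 180 days ✓; grade Band 5 ≥ Band 3 ✓; dept Facilities ✗ → not eligible.
Flexible Spending Account — rating 1 < 4 ✗ → not eligible.
Annual Bonus Plan — service 429 days < 2 years (≈730 days) ✗ → not eligible.
Equity Grant Program — status part-time ✓; service 429 days ≥ 6 weeks (≈42 days) ✓; dept Facilities ✓; grade Band 5 ≥ Band 3 ✓ → eligible.
401(k) Plan — status part-time ✗ (requires full-time) → not eligible.
Mental Health Benefit — status part-time ✓ (not excluded); service 429 days ≥ 9 months (≈270 days) ✓; grade Band 5 ≥ Band 5 ✓ → eligible.
Education Assistance — grade Band 5 ≥ Band 2 ✓; 16 hrs/wk < 20 ✗ → not eligible.
Professional Development Fund — status part-time ✗ (requires temporary) → not eligible.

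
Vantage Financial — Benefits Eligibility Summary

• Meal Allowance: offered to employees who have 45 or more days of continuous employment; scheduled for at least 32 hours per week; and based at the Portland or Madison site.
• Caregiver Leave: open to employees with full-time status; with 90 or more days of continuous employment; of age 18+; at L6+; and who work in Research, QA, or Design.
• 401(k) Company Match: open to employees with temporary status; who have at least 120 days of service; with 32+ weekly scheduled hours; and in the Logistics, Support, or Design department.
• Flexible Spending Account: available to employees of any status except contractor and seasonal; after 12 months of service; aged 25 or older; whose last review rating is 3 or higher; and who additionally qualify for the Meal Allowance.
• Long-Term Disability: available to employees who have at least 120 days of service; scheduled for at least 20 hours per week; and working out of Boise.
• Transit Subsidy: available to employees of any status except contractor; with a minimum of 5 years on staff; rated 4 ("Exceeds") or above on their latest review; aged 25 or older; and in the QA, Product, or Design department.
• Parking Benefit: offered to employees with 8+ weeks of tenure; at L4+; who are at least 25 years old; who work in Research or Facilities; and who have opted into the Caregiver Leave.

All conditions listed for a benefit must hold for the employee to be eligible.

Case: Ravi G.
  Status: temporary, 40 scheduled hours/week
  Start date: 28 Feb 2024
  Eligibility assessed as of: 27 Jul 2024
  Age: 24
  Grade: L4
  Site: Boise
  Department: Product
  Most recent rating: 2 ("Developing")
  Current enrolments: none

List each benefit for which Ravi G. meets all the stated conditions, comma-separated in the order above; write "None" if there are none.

Service from 28 Feb 2024 to 27 Jul 2024: 150 days.
Meal Allowance — service 150 days ≥ 45 days ✓; 40 hrs/wk ≥ 32 ✓; site Boise ✗ (not Portland or Madison) → not eligible.
Caregiver Leave — status temporary ✗ (requires full-time) → not eligible.
401(k) Company Match — status temporary ✓; service 150 days ≥ 120 days ✓; 40 hrs/wk ≥ 32 ✓; dept Product ✗ → not eligible.
Flexible Spending Account — status temporary ✓ (not excluded); service 150 days < 12 months (≈360 days) ✗ → not eligible.
Long-Term Disability — service 150 days ≥ 120 days ✓; 40 hrs/wk ≥ 20 ✓; site Boise ✓ → eligible.
Transit Subsidy — status temporary ✓ (not excluded); service 150 days < 5 years (≈1825 days) ✗ → not eligible.
Parking Benefit — service 150 days ≥ 8 weeks (≈56 days) ✓; grade L4 ≥ L4 ✓; age 24 < 25 ✗ → not eligible.

Long-Term Disability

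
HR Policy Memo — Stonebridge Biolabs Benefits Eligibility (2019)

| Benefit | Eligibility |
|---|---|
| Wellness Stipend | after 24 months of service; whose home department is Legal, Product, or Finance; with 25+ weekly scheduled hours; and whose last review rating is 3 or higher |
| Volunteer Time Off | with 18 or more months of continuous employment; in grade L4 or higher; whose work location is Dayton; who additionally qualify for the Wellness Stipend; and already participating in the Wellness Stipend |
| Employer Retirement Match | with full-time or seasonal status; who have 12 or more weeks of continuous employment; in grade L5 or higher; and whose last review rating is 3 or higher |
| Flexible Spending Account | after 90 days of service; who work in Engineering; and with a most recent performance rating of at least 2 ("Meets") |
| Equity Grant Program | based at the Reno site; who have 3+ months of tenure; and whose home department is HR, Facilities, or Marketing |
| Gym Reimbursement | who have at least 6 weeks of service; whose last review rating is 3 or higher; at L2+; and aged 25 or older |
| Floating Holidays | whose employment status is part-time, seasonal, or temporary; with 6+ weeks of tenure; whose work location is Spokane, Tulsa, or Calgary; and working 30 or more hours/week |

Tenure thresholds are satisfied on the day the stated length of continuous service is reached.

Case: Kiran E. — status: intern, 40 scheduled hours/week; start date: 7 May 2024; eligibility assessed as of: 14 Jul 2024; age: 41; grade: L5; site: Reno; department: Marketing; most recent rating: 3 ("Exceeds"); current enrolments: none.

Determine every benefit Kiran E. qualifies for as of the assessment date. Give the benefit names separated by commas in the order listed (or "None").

Gym Reimbursement

Service from 7 May 2024 to 14 Jul 2024: 68 days.
Wellness Stipend — service 68 days < 24 months (≈720 days) ✗ → not eligible.
Volunteer Time Off — service 68 days < 18 months (≈540 days) ✗ → not eligible.
Employer Retirement Match — status intern ✗ (requires full-time or seasonal) → not eligible.
Flexible Spending Account — service 68 days < 90 days ✗ → not eligible.
Equity Grant Program — site Reno ✓; service 68 days < 3 months (≈90 days) ✗ → not eligible.
Gym Reimbursement — service 68 days ≥ 6 weeks (≈42 days) ✓; rating 3 ≥ 3 ✓; grade L5 ≥ L2 ✓; age 41 ≥ 25 ✓ → eligible.
Floating Holidays — status intern ✗ (requires part-time, seasonal, or temporary) → not eligible.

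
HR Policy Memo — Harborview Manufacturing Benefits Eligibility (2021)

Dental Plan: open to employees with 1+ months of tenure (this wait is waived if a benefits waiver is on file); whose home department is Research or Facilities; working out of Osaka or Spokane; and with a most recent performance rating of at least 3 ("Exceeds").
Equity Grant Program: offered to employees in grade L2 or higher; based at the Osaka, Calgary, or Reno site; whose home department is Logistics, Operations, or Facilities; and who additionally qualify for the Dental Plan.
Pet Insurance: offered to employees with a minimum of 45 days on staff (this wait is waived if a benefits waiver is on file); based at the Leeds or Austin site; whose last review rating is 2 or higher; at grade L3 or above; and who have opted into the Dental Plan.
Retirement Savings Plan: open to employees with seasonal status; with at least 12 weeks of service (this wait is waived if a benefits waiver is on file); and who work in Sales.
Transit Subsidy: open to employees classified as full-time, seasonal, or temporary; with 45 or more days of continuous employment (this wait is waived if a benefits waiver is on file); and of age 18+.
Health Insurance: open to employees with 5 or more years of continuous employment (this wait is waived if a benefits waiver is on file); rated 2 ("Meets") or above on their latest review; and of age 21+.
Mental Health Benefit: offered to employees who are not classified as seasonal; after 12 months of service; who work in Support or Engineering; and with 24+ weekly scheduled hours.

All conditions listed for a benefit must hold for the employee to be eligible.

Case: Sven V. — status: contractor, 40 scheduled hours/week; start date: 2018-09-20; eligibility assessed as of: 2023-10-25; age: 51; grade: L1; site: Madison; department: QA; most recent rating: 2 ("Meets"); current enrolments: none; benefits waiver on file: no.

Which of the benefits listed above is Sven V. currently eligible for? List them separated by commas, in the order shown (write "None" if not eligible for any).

Service from 2018-09-20 to 2023-10-25: 1861 days.
Dental Plan — no waiver, service 1861 days ≥ 1 month (≈30 days) ✓; dept QA ✗ → not eligible.
Equity Grant Program — grade L1 < L2 ✗ → not eligible.
Pet Insurance — no waiver, service 1861 days ≥ 45 days ✓; site Madison ✗ (not Leeds or Austin) → not eligible.
Retirement Savings Plan — status contractor ✗ (requires seasonal) → not eligible.
Transit Subsidy — status contractor ✗ (requires full-time, seasonal, or temporary) → not eligible.
Health Insurance — no waiver, service 1861 days ≥ 5 years (≈1825 days) ✓; rating 2 ≥ 2 ✓; age 51 ≥ 21 ✓ → eligible.
Mental Health Benefit — status contractor ✓ (not excluded); service 1861 days ≥ 12 months (≈360 days) ✓; dept QA ✗ → not eligible.

Health Insurance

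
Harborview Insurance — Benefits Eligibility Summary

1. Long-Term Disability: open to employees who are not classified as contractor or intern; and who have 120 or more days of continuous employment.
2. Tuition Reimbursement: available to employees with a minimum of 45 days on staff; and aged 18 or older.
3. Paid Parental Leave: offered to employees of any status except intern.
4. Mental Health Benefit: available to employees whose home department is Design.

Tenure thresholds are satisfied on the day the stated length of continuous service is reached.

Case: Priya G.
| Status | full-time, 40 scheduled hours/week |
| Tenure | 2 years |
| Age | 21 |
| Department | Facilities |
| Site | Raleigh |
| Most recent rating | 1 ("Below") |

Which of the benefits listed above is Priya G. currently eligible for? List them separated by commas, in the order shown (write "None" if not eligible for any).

Long-Term Disability — status full-time ✓ (not excluded); service 2 years ≥ 120 days ✓ → eligible.
Tuition Reimbursement — service 2 years ≥ 45 days ✓; age 21 ≥ 18 ✓ → eligible.
Paid Parental Leave — status full-time ✓ (not excluded) → eligible.
Mental Health Benefit — dept Facilities ✗ → not eligible.

Long-Term Disability, Tuition Reimbursement, Paid Parental Leave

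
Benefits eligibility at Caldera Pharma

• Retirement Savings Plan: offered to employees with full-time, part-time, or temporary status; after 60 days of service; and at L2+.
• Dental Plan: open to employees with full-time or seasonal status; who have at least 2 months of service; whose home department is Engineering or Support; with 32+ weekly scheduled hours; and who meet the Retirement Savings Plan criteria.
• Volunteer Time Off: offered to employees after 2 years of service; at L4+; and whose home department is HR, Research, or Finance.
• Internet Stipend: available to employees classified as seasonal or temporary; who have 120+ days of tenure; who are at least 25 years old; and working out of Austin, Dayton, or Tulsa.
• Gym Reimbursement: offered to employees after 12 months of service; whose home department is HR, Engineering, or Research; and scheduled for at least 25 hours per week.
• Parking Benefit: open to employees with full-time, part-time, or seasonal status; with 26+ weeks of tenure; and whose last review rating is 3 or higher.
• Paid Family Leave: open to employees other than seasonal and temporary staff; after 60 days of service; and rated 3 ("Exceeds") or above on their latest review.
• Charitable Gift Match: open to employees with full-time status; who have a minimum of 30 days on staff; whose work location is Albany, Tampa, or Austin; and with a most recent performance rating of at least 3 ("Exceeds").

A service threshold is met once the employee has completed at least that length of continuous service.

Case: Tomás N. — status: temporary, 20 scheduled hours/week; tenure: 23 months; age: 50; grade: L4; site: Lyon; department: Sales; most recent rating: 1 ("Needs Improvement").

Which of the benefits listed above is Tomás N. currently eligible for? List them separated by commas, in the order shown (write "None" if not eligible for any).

Retirement Savings Plan

Retirement Savings Plan — status temporary ✓; service 23 months ≥ 60 days ✓; grade L4 ≥ L2 ✓ → eligible.
Dental Plan — status temporary ✗ (requires full-time or seasonal) → not eligible.
Volunteer Time Off — service 23 months < 2 years (≈730 days) ✗ → not eligible.
Internet Stipend — status temporary ✓; service 23 months ≥ 120 days ✓; age 50 ≥ 25 ✓; site Lyon ✗ (not Austin, Dayton, or Tulsa) → not eligible.
Gym Reimbursement — service 23 months ≥ 12 months ✓; dept Sales ✗ → not eligible.
Parking Benefit — status temporary ✗ (requires full-time, part-time, or seasonal) → not eligible.
Paid Family Leave — status temporary ✗ (excluded) → not eligible.
Charitable Gift Match — status temporary ✗ (requires full-time) → not eligible.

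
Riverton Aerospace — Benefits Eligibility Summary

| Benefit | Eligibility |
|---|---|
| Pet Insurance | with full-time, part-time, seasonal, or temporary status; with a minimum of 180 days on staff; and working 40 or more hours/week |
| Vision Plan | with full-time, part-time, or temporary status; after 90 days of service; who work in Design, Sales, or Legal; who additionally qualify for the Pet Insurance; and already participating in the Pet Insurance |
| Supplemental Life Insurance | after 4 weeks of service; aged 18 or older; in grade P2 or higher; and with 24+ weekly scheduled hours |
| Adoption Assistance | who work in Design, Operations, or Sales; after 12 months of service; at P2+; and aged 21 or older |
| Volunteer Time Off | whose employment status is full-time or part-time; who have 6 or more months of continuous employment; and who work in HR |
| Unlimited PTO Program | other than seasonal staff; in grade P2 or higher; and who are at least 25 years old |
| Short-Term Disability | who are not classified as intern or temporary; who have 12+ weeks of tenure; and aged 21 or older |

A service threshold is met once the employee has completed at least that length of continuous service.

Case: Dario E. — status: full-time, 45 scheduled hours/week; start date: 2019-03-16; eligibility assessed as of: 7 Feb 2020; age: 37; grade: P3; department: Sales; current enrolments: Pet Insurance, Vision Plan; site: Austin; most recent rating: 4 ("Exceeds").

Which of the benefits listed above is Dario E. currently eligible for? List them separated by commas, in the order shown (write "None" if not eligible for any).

Service from 2019-03-16 to 7 Feb 2020: 328 days.
Pet Insurance — status full-time ✓; service 328 days ≥ 180 days ✓; 45 hrs/wk ≥ 40 ✓ → eligible.
Vision Plan — status full-time ✓; service 328 days ≥ 90 days ✓; dept Sales ✓; eligible for Pet Insurance ✓; enrolled in Pet Insurance ✓ → eligible.
Supplemental Life Insurance — service 328 days ≥ 4 weeks (≈28 days) ✓; age 37 ≥ 18 ✓; grade P3 ≥ P2 ✓; 45 hrs/wk ≥ 24 ✓ → eligible.
Adoption Assistance — dept Sales ✓; service 328 days < 12 months (≈360 days) ✗ → not eligible.
Volunteer Time Off — status full-time ✓; service 328 days ≥ 6 months (≈180 days) ✓; dept Sales ✗ → not eligible.
Unlimited PTO Program — status full-time ✓ (not excluded); grade P3 ≥ P2 ✓; age 37 ≥ 25 ✓ → eligible.
Short-Term Disability — status full-time ✓ (not excluded); service 328 days ≥ 12 weeks (≈84 days) ✓; age 37 ≥ 21 ✓ → eligible.

Pet Insurance, Vision Plan, Supplemental Life Insurance, Unlimited PTO Program, Short-Term Disability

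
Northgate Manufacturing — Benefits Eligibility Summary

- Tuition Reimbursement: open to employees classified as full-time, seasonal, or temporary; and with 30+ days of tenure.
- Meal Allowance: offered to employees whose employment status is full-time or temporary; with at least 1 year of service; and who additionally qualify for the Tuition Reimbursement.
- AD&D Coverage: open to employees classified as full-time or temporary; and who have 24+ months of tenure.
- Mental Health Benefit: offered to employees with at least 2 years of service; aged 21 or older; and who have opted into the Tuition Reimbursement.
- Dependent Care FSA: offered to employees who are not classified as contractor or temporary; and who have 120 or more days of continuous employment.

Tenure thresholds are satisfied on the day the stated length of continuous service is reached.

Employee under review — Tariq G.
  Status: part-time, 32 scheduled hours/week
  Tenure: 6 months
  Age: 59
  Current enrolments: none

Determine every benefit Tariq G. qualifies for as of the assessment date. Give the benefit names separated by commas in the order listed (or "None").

Dependent Care FSA

Tuition Reimbursement — status part-time ✗ (requires full-time, seasonal, or temporary) → not eligible.
Meal Allowance — status part-time ✗ (requires full-time or temporary) → not eligible.
AD&D Coverage — status part-time ✗ (requires full-time or temporary) → not eligible.
Mental Health Benefit — service 6 months < 2 years (≈730 days) ✗ → not eligible.
Dependent Care FSA — status part-time ✓ (not excluded); service 6 months ≥ 120 days ✓ → eligible.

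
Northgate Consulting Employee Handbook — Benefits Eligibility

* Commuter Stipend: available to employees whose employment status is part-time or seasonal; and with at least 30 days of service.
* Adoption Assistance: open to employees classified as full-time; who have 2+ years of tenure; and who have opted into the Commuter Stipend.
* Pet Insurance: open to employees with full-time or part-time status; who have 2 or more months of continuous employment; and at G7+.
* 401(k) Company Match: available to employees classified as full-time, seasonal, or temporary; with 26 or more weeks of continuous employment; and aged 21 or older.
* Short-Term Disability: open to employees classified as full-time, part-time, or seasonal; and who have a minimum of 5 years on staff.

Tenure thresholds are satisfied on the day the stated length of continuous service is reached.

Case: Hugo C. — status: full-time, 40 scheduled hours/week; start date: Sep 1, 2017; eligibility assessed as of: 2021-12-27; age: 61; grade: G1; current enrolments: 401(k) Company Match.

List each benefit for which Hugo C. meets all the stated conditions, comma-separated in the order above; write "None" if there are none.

401(k) Company Match

Service from Sep 1, 2017 to 2021-12-27: 1578 days.
Commuter Stipend — status full-time ✗ (requires part-time or seasonal) → not eligible.
Adoption Assistance — status full-time ✓; service 1578 days ≥ 2 years (≈730 days) ✓; not enrolled in Commuter Stipend ✗ → not eligible.
Pet Insurance — status full-time ✓; service 1578 days ≥ 2 months (≈60 days) ✓; grade G1 < G7 ✗ → not eligible.
401(k) Company Match — status full-time ✓; service 1578 days ≥ 26 weeks (≈182 days) ✓; age 61 ≥ 21 ✓ → eligible.
Short-Term Disability — status full-time ✓; service 1578 days < 5 years (≈1825 days) ✗ → not eligible.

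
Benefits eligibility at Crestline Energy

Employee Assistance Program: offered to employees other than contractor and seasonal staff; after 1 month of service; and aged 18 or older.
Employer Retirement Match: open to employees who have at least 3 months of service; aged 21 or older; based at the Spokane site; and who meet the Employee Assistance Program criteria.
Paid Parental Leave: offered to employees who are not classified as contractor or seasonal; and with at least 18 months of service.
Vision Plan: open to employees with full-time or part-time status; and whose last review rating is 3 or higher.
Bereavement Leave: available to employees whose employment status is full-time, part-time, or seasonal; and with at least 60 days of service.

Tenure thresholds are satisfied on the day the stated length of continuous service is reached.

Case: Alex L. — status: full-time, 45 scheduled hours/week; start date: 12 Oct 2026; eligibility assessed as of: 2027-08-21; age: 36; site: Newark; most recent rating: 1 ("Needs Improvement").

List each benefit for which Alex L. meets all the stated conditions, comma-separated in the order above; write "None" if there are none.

Employee Assistance Program, Bereavement Leave

Service from 12 Oct 2026 to 2027-08-21: 313 days.
Employee Assistance Program — status full-time ✓ (not excluded); service 313 days ≥ 1 month (≈30 days) ✓; age 36 ≥ 18 ✓ → eligible.
Employer Retirement Match — service 313 days ≥ 3 months (≈90 days) ✓; age 36 ≥ 21 ✓; site Newark ✗ (not Spokane) → not eligible.
Paid Parental Leave — status full-time ✓ (not excluded); service 313 days < 18 months (≈540 days) ✗ → not eligible.
Vision Plan — status full-time ✓; rating 1 < 3 ✗ → not eligible.
Bereavement Leave — status full-time ✓; service 313 days ≥ 60 days ✓ → eligible.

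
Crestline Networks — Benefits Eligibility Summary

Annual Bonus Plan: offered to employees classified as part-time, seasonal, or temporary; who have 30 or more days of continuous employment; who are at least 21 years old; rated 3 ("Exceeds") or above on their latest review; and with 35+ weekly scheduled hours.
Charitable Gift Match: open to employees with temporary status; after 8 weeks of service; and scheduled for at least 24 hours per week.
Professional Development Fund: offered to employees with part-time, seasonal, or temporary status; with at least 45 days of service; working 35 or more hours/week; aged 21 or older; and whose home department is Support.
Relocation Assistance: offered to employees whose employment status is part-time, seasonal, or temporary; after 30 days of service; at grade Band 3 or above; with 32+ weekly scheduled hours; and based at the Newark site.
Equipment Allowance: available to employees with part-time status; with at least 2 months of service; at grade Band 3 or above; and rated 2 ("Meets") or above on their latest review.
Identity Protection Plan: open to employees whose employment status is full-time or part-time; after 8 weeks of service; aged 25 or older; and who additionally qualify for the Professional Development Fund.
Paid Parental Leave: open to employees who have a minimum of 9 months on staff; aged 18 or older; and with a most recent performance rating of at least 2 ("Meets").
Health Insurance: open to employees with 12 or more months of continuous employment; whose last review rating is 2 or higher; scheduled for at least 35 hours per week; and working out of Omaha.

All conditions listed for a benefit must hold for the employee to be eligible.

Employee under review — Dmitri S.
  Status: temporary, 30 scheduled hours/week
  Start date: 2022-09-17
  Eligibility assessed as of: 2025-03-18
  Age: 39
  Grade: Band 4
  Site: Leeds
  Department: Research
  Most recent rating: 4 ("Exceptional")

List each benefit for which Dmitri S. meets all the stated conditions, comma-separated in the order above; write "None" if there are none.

Service from 2022-09-17 to 2025-03-18: 913 days.
Annual Bonus Plan — status temporary ✓; service 913 days ≥ 30 days ✓; age 39 ≥ 21 ✓; rating 4 ≥ 3 ✓; 30 hrs/wk < 35 ✗ → not eligible.
Charitable Gift Match — status temporary ✓; service 913 days ≥ 8 weeks (≈56 days) ✓; 30 hrs/wk ≥ 24 ✓ → eligible.
Professional Development Fund — status temporary ✓; service 913 days ≥ 45 days ✓; 30 hrs/wk < 35 ✗ → not eligible.
Relocation Assistance — status temporary ✓; service 913 days ≥ 30 days ✓; grade Band 4 ≥ Band 3 ✓; 30 hrs/wk < 32 ✗ → not eligible.
Equipment Allowance — status temporary ✗ (requires part-time) → not eligible.
Identity Protection Plan — status temporary ✗ (requires full-time or part-time) → not eligible.
Paid Parental Leave — service 913 days ≥ 9 months (≈270 days) ✓; age 39 ≥ 18 ✓; rating 4 ≥ 2 ✓ → eligible.
Health Insurance — service 913 days ≥ 12 months (≈360 days) ✓; rating 4 ≥ 2 ✓; 30 hrs/wk < 35 ✗ → not eligible.

Charitable Gift Match, Paid Parental Leave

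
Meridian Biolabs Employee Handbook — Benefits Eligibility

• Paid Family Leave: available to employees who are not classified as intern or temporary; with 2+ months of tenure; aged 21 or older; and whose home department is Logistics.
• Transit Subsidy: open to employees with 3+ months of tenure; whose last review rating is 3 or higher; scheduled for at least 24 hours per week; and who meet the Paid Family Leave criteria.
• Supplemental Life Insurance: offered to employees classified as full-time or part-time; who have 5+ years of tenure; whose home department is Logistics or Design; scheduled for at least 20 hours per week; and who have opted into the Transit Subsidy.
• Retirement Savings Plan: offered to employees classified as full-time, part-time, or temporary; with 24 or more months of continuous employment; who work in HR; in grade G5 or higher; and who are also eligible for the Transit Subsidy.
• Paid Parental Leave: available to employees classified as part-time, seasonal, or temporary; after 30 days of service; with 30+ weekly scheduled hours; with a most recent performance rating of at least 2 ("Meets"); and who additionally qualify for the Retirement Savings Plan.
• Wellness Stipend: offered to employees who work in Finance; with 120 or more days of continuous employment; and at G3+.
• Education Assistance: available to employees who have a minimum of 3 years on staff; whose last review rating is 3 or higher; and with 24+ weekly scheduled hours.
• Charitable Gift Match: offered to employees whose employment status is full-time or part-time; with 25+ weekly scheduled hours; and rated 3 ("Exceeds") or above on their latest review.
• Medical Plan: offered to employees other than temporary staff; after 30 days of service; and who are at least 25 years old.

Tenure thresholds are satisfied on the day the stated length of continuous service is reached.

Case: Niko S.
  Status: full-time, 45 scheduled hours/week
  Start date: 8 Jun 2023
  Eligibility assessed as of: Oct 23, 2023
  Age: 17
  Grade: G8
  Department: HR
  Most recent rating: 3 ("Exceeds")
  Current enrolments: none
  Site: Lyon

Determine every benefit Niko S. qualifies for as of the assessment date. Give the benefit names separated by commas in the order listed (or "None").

Charitable Gift Match

Service from 8 Jun 2023 to Oct 23, 2023: 137 days.
Paid Family Leave — status full-time ✓ (not excluded); service 137 days ≥ 2 months (≈60 days) ✓; age 17 < 21 ✗ → not eligible.
Transit Subsidy — service 137 days ≥ 3 months (≈90 days) ✓; rating 3 ≥ 3 ✓; 45 hrs/wk ≥ 24 ✓; not eligible for Paid Family Leave ✗ → not eligible.
Supplemental Life Insurance — status full-time ✓; service 137 days < 5 years (≈1825 days) ✗ → not eligible.
Retirement Savings Plan — status full-time ✓; service 137 days < 24 months (≈720 days) ✗ → not eligible.
Paid Parental Leave — status full-time ✗ (requires part-time, seasonal, or temporary) → not eligible.
Wellness Stipend — dept HR ✗ → not eligible.
Education Assistance — service 137 days < 3 years (≈1095 days) ✗ → not eligible.
Charitable Gift Match — status full-time ✓; 45 hrs/wk ≥ 25 ✓; rating 3 ≥ 3 ✓ → eligible.
Medical Plan — status full-time ✓ (not excluded); service 137 days ≥ 30 days ✓; age 17 < 25 ✗ → not eligible.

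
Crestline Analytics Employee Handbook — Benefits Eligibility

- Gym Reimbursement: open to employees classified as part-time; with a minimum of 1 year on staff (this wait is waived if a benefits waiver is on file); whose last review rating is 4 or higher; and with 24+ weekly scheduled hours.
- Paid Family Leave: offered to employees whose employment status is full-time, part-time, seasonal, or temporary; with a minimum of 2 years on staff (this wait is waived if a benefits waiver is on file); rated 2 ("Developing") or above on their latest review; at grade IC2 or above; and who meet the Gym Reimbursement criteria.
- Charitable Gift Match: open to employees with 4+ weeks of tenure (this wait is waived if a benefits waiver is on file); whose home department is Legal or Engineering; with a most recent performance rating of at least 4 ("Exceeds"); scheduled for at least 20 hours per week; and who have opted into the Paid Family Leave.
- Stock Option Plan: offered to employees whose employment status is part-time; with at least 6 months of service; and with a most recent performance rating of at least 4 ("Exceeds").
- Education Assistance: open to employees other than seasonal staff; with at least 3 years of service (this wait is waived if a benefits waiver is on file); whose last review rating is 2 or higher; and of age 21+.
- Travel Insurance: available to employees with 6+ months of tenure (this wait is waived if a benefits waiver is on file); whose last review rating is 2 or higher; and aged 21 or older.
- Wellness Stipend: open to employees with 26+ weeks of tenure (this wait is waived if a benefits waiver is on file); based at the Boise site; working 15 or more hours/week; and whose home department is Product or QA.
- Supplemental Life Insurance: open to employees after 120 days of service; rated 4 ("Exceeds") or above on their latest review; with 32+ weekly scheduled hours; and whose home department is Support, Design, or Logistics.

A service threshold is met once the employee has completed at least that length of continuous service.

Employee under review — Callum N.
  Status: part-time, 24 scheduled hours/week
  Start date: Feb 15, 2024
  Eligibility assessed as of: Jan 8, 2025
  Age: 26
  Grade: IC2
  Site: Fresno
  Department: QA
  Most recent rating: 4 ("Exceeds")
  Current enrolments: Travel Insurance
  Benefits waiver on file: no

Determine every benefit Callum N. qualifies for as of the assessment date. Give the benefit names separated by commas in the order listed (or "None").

Stock Option Plan, Travel Insurance

Service from Feb 15, 2024 to Jan 8, 2025: 328 days.
Gym Reimbursement — status part-time ✓; no waiver, service 328 days < 1 year (≈365 days) ✗ → not eligible.
Paid Family Leave — status part-time ✓; no waiver, service 328 days < 2 years (≈730 days) ✗ → not eligible.
Charitable Gift Match — no waiver, service 328 days ≥ 4 weeks (≈28 days) ✓; dept QA ✗ → not eligible.
Stock Option Plan — status part-time ✓; service 328 days ≥ 6 months (≈180 days) ✓; rating 4 ≥ 4 ✓ → eligible.
Education Assistance — status part-time ✓ (not excluded); no waiver, service 328 days < 3 years (≈1095 days) ✗ → not eligible.
Travel Insurance — no waiver, service 328 days ≥ 6 months (≈180 days) ✓; rating 4 ≥ 2 ✓; age 26 ≥ 21 ✓ → eligible.
Wellness Stipend — no waiver, service 328 days ≥ 26 weeks (≈182 days) ✓; site Fresno ✗ (not Boise) → not eligible.
Supplemental Life Insurance — service 328 days ≥ 120 days ✓; rating 4 ≥ 4 ✓; 24 hrs/wk < 32 ✗ → not eligible.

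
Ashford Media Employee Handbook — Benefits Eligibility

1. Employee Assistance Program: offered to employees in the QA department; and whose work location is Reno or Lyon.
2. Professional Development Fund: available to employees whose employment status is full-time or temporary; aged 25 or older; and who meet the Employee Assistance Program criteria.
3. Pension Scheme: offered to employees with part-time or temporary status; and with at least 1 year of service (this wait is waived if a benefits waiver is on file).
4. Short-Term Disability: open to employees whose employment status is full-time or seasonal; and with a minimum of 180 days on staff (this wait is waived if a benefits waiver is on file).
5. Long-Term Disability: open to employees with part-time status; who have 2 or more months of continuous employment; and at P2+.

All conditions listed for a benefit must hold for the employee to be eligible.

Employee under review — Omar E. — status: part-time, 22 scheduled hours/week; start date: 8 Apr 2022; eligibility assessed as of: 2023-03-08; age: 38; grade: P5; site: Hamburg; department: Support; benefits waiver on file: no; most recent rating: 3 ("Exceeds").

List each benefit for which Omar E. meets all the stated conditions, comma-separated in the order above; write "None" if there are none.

Service from 8 Apr 2022 to 2023-03-08: 334 days.
Employee Assistance Program — dept Support ✗ → not eligible.
Professional Development Fund — status part-time ✗ (requires full-time or temporary) → not eligible.
Pension Scheme — status part-time ✓; no waiver, service 334 days < 1 year (≈365 days) ✗ → not eligible.
Short-Term Disability — status part-time ✗ (requires full-time or seasonal) → not eligible.
Long-Term Disability — status part-time ✓; service 334 days ≥ 2 months (≈60 days) ✓; grade P5 ≥ P2 ✓ → eligible.

Long-Term Disability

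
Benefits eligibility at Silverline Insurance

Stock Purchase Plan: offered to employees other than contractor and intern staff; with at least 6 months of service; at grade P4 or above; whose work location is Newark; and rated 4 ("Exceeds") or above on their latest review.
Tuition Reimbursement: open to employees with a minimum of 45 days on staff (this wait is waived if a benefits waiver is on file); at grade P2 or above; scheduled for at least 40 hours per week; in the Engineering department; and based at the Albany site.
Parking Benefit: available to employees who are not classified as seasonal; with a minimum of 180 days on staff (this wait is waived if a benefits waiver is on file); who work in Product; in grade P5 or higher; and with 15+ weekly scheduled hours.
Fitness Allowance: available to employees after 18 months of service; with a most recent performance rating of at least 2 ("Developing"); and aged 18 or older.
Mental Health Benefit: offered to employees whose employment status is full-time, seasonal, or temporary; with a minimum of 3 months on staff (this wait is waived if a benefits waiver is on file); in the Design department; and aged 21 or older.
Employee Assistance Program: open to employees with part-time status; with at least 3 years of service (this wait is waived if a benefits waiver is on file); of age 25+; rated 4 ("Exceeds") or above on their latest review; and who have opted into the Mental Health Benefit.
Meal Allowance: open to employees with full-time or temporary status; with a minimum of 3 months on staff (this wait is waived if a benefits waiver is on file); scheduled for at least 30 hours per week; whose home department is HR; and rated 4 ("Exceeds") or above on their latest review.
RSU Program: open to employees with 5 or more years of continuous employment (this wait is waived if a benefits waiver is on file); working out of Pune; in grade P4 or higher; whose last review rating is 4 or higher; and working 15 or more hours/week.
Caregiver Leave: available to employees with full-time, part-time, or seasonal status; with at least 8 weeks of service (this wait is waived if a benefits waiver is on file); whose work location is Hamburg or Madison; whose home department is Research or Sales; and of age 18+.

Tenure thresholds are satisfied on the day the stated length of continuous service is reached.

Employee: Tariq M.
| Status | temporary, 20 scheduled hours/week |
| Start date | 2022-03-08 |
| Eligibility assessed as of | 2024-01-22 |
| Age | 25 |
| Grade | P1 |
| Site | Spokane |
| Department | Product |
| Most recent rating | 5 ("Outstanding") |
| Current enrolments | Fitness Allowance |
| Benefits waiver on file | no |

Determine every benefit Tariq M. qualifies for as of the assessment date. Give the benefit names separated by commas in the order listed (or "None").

Fitness Allowance

Service from 2022-03-08 to 2024-01-22: 685 days.
Stock Purchase Plan — status temporary ✓ (not excluded); service 685 days ≥ 6 months (≈180 days) ✓; grade P1 < P4 ✗ → not eligible.
Tuition Reimbursement — no waiver, service 685 days ≥ 45 days ✓; grade P1 < P2 ✗ → not eligible.
Parking Benefit — status temporary ✓ (not excluded); no waiver, service 685 days ≥ 180 days ✓; dept Product ✓; grade P1 < P5 ✗ → not eligible.
Fitness Allowance — service 685 days ≥ 18 months (≈540 days) ✓; rating 5 ≥ 2 ✓; age 25 ≥ 18 ✓ → eligible.
Mental Health Benefit — status temporary ✓; no waiver, service 685 days ≥ 3 months (≈90 days) ✓; dept Product ✗ → not eligible.
Employee Assistance Program — status temporary ✗ (requires part-time) → not eligible.
Meal Allowance — status temporary ✓; no waiver, service 685 days ≥ 3 months (≈90 days) ✓; 20 hrs/wk < 30 ✗ → not eligible.
RSU Program — no waiver, service 685 days < 5 years (≈1825 days) ✗ → not eligible.
Caregiver Leave — status temporary ✗ (requires full-time, part-time, or seasonal) → not eligible.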